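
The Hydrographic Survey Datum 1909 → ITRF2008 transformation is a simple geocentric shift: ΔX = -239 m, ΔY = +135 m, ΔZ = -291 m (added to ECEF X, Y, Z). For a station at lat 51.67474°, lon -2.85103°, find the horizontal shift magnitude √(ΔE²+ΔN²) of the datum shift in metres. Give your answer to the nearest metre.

The local east axis at (φ, λ) is (−sin λ, cos λ, 0), so ΔE = −sin(-2.85103°)·(-239) + cos(-2.85103°)·135 = 122.95 m.
The local north axis is (−sin φ cos λ, −sin φ sin λ, cos φ), giving ΔN = 187.264 + 5.268 − 180.456 = 12.08 m.
Horizontal magnitude = √(ΔE² + ΔN²) = √(122.95² + 12.08²) = 123.54 m.

124 m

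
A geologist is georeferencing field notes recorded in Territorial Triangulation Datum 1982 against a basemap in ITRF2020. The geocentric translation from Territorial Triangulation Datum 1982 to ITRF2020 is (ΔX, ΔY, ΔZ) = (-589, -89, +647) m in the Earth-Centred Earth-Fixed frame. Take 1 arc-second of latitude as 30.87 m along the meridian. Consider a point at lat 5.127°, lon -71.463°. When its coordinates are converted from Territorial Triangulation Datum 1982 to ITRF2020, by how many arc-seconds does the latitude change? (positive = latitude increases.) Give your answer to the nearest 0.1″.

Δφ = 21.2″

sin φ = 0.089364, cos φ = 0.995999, sin λ = -0.948119, cos λ = 0.317917.
North component: ΔN = −sin φ cos λ·ΔX − sin φ sin λ·ΔY + cos φ·ΔZ = −(0.089364)(0.317917)(-589) − (0.089364)(-0.948119)(-89) + (0.995999)(647) = 653.60 m.
1° of latitude spans 3600 × 30.87 = 111132 m, so Δφ = 653.60 / 111132 × 3600 = 21.173″.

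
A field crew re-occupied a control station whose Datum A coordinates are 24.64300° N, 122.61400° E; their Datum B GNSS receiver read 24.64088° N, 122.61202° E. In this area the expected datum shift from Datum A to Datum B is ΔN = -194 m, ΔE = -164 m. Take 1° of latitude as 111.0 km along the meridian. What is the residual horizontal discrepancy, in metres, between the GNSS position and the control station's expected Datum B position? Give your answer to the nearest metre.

55 m

Observed coordinate differences: Δφ = -0.00212°, Δλ = -0.00198°.
Converting to metres (1° lat = 111000 m, cos φ = 0.908923): observed ΔN = -235.3 m, observed ΔE = -199.8 m.
Subtracting the expected shift leaves a residual of -235.3 − (-194) = -41.3 m north and -199.8 − (-164) = -35.8 m east.
Residual distance = √((-41.3)² + (-35.8)²) = 54.6 m.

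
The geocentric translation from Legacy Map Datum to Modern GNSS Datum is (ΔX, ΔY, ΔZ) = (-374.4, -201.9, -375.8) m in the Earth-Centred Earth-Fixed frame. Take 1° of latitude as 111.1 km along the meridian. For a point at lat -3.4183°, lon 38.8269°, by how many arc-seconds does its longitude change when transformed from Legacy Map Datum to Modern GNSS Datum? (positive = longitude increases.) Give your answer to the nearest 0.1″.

Δλ = 2.5″

sin φ = -0.059625, cos φ = 0.998221, sin λ = 0.626970, cos λ = 0.779044.
East component: ΔE = −sin λ·ΔX + cos λ·ΔY = −(0.626970)(-374.4) + (0.779044)(-201.9) = 77.45 m.
1° of latitude spans 111100 m; at latitude φ, 1° of longitude spans that × cos φ = 110902.3 m, so Δλ = 77.45 / 110902.3 × 3600 = 2.514″.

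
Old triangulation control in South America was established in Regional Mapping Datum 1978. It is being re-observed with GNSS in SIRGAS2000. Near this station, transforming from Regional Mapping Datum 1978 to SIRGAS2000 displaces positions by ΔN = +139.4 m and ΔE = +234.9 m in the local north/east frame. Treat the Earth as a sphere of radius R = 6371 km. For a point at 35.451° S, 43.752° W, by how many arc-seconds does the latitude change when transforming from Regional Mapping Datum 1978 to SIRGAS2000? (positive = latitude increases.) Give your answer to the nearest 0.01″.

Δφ = 4.51″

On a sphere of radius R, 1 rad of latitude = R, so Δφ = ΔN / R = 139.4 / 6371000 = 2.1880e-05 rad = 4.513″.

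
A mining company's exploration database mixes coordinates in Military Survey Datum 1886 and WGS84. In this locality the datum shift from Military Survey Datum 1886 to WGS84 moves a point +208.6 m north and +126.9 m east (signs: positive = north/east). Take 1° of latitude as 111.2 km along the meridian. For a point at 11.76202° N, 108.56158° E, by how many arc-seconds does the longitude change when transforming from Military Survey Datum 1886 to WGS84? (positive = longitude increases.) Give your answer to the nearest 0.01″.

Δλ = 4.20″

At latitude 11.76202°, cos φ = 0.979003.
1° of longitude at this latitude = 111.2 × cos φ = 108.87 km, so Δλ = 126.9 / 108865.1 = 0.0011657° = 4.196″.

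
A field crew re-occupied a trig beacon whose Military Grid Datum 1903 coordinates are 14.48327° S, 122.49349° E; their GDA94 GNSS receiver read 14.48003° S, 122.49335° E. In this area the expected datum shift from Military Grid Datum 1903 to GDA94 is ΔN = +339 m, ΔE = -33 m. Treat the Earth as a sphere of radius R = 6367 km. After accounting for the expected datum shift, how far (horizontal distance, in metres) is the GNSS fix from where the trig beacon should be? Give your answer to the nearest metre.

Observed coordinate differences: Δφ = +0.00324°, Δλ = -0.00014°.
Converting to metres (1° lat = 111125 m, cos φ = 0.968221): observed ΔN = 360.0 m, observed ΔE = -15.1 m.
Subtracting the expected shift leaves a residual of 360.0 − (339) = 21.0 m north and -15.1 − (-33) = 17.9 m east.
Residual distance = √(21.0² + 17.9²) = 27.7 m.

28 m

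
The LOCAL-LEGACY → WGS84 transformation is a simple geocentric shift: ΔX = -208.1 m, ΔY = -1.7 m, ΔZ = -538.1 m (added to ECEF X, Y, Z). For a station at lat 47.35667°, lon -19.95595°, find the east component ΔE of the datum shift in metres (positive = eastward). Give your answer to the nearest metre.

The local east axis at (φ, λ) is (−sin λ, cos λ, 0), so ΔE = −sin(-19.95595°)·(-208.1) + cos(-19.95595°)·(-1.7) = -72.62 m.

ΔE = -73 m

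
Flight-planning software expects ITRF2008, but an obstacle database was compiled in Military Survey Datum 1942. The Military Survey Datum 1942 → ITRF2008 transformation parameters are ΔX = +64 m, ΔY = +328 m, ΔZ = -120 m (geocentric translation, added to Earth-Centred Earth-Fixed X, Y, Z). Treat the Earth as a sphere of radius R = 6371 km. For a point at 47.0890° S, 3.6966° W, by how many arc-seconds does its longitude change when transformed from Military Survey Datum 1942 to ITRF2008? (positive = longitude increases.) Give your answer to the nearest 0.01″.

Δλ = 15.76″

sin φ = -0.732412, cos φ = 0.680861, sin λ = -0.064473, cos λ = 0.997919.
East component: ΔE = −sin λ·ΔX + cos λ·ΔY = −(-0.064473)(64) + (0.997919)(328) = 331.44 m.
1° of latitude spans πR/180 = 111195 m; at latitude φ, 1° of longitude spans that × cos φ = 75708.3 m, so Δλ = 331.44 / 75708.3 × 3600 = 15.760″.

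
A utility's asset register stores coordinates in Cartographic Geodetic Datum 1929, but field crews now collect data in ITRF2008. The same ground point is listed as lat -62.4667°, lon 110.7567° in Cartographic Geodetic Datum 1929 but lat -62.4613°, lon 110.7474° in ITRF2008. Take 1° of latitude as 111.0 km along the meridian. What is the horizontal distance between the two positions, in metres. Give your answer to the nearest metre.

766 m

Δφ = -62.4613° − -62.4667° = +0.0054°; Δλ = 110.7474° − 110.7567° = -0.0093°.
ΔN = Δφ × 111000 = 599.4 m; ΔE = Δλ × 111000 × cos(-62.4667°) = -0.0093 × 111000 × 0.462264 = -477.2 m.
Distance = √(ΔE² + ΔN²) = √((-477.2)² + 599.4²) = 766.2 m.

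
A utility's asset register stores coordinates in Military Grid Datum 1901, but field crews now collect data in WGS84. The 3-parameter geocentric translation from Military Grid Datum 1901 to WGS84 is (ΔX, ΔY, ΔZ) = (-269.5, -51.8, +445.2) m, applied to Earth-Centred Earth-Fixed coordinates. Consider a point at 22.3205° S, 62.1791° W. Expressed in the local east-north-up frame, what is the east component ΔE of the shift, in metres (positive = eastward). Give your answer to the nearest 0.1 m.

ΔE = -262.5 m

At φ = -22.3205°, λ = -62.1791°: sin φ = -0.379787, cos φ = 0.925074, sin λ = -0.884411, cos λ = 0.466709.
ΔE = −sin λ·ΔX + cos λ·ΔY = −(-0.884411)·(-269.5) + (0.466709)·(-51.8) = -262.52 m.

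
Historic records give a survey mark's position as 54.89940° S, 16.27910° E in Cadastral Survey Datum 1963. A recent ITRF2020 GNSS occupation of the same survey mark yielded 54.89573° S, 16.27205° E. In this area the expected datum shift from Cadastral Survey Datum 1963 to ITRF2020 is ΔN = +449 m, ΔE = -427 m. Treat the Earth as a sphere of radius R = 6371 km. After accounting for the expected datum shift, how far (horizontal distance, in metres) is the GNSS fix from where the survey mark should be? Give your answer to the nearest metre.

Observed coordinate differences: Δφ = +0.00367°, Δλ = -0.00705°.
Converting to metres (1° lat = 111195 m, cos φ = 0.575014): observed ΔN = 408.1 m, observed ΔE = -450.8 m.
Subtracting the expected shift leaves a residual of 408.1 − (449) = -40.9 m north and -450.8 − (-427) = -23.8 m east.
Residual distance = √((-40.9)² + (-23.8)²) = 47.3 m.

47 m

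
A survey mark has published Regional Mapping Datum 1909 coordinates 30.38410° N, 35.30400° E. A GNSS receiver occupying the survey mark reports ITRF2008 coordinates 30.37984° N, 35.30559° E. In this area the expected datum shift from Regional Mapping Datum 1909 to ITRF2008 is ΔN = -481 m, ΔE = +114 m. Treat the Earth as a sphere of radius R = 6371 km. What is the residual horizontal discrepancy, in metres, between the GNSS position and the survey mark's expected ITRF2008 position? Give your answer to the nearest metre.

Observed coordinate differences: Δφ = -0.00426°, Δλ = +0.00159°.
Converting to metres (1° lat = 111195 m, cos φ = 0.862654): observed ΔN = -473.7 m, observed ΔE = 152.5 m.
Subtracting the expected shift leaves a residual of -473.7 − (-481) = 7.3 m north and 152.5 − (114) = 38.5 m east.
Residual distance = √(7.3² + 38.5²) = 39.2 m.

39 m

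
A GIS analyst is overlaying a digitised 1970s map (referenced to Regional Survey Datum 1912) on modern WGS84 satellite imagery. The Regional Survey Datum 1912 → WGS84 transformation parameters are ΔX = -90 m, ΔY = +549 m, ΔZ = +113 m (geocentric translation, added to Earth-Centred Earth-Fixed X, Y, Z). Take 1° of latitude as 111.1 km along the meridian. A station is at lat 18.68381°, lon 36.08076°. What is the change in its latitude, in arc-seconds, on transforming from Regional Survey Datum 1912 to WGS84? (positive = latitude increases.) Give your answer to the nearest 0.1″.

sin φ = 0.320345, cos φ = 0.947301, sin λ = 0.588925, cos λ = 0.808188.
North component: ΔN = −sin φ cos λ·ΔX − sin φ sin λ·ΔY + cos φ·ΔZ = −(0.320345)(0.808188)(-90) − (0.320345)(0.588925)(549) + (0.947301)(113) = 26.77 m.
1° of latitude spans 111100 m, so Δφ = 26.77 / 111100 × 3600 = 0.867″.

Δφ = 0.9″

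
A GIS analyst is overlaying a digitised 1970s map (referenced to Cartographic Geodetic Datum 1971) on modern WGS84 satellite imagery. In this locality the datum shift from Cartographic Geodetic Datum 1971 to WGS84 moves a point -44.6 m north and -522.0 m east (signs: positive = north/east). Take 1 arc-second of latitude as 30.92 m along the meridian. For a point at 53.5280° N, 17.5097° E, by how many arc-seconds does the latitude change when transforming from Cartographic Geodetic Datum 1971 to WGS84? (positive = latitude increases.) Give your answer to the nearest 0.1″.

Δφ = -1.4″

1″ of latitude = 30.92 m, so Δφ = -44.6 / 30.92 = -1.442″.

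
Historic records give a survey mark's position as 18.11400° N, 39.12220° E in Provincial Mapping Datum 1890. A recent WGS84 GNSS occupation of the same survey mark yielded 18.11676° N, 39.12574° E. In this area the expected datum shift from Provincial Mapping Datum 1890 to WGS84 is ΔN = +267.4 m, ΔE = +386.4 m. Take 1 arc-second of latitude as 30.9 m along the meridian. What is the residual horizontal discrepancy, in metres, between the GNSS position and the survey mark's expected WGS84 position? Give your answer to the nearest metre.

41 m

Observed coordinate differences: Δφ = +0.00276°, Δλ = +0.00354°.
Converting to metres (1° lat = 111240 m, cos φ = 0.950440): observed ΔN = 307.0 m, observed ΔE = 374.3 m.
Subtracting the expected shift leaves a residual of 307.0 − (267.4) = 39.6 m north and 374.3 − (386.4) = -12.1 m east.
Residual distance = √(39.6² + (-12.1)²) = 41.4 m.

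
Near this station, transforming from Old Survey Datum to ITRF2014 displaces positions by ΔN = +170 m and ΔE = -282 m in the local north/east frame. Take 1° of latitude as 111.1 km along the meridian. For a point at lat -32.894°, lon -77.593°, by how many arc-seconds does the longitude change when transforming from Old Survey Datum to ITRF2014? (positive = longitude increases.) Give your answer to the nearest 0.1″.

At latitude -32.894°, cos φ = 0.839677.
1° of longitude at this latitude = 111.1 × cos φ = 93.29 km, so Δλ = -282.0 / 93288.1 = -0.0030229° = -10.882″.

Δλ = -10.9″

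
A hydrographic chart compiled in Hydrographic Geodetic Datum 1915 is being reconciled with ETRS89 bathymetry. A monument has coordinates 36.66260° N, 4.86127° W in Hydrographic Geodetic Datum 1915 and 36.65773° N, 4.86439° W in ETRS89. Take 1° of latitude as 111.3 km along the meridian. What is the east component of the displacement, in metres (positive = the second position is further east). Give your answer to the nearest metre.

Δφ = 36.65773° − 36.66260° = -0.00487°; Δλ = -4.86439° − -4.86127° = -0.00312°.
ΔN = Δφ × 111300 = -542.0 m; ΔE = Δλ × 111300 × cos(36.66260°) = -0.00312 × 111300 × 0.802166 = -278.6 m.

ΔE = -279 m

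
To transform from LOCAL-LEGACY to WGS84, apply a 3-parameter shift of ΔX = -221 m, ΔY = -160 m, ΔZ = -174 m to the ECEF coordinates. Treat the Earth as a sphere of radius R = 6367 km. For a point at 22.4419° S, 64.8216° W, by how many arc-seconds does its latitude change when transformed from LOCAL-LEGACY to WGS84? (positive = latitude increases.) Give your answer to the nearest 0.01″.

Δφ = -4.58″

sin φ = -0.381746, cos φ = 0.924267, sin λ = -0.904988, cos λ = 0.425438.
North component: ΔN = −sin φ cos λ·ΔX − sin φ sin λ·ΔY + cos φ·ΔZ = −(-0.381746)(0.425438)(-221) − (-0.381746)(-0.904988)(-160) + (0.924267)(-174) = -141.44 m.
1° of latitude spans πR/180 = 111125 m, so Δφ = -141.44 / 111125 × 3600 = -4.582″.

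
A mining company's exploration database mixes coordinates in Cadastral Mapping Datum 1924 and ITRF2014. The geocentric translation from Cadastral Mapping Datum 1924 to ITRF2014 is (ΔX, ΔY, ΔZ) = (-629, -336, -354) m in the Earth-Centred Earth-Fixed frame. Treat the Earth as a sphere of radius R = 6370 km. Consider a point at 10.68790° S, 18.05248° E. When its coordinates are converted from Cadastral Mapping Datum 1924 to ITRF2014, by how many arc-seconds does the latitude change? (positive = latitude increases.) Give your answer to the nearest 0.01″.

Δφ = -15.48″

sin φ = -0.185459, cos φ = 0.982652, sin λ = 0.309888, cos λ = 0.950773.
North component: ΔN = −sin φ cos λ·ΔX − sin φ sin λ·ΔY + cos φ·ΔZ = −(-0.185459)(0.950773)(-629) − (-0.185459)(0.309888)(-336) + (0.982652)(-354) = -478.08 m.
1° of latitude spans πR/180 = 111177 m, so Δφ = -478.08 / 111177 × 3600 = -15.481″.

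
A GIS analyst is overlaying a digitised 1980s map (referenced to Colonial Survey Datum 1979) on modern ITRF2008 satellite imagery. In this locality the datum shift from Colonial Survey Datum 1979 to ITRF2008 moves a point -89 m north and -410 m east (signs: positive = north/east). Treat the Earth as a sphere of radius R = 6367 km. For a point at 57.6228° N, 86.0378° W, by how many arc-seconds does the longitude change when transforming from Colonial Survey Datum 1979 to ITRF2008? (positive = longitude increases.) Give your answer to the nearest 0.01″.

Δλ = -24.80″

At latitude 57.6228°, cos φ = 0.535491.
One radian of longitude at latitude φ spans R cos φ, so Δλ = ΔE / (R cos φ) = -410.0 / (6367000 × 0.535491) = -1.2025e-04 rad = -24.804″.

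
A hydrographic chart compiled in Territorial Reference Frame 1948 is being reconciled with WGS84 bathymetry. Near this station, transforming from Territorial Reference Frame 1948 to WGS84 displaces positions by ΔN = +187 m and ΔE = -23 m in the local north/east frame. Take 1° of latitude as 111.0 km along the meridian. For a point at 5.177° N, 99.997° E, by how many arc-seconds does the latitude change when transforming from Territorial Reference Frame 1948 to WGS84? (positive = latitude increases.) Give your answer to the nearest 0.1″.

1° of latitude = 111.0 km, so Δφ = 187.0 / 111000 = 0.0016847° = 6.065″.

Δφ = 6.1″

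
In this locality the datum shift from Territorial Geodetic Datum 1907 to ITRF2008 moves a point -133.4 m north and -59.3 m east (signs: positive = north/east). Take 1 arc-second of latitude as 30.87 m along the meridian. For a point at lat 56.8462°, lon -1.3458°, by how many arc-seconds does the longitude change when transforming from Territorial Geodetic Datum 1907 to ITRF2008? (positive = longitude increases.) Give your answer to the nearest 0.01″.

At latitude 56.8462°, cos φ = 0.546888.
1″ of longitude at this latitude = 30.87 × cos φ = 16.8824 m, so Δλ = -59.3 / 16.8824 = -3.513″.

Δλ = -3.51″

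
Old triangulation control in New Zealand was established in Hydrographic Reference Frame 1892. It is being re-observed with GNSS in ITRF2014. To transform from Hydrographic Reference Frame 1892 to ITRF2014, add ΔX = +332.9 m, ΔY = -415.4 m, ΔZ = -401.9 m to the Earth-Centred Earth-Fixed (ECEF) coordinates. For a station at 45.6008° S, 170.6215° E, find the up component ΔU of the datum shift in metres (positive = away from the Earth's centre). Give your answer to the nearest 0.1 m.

At φ = -45.6008°, λ = 170.6215°: sin φ = -0.714482, cos φ = 0.699653, sin λ = 0.162956, cos λ = -0.986633.
ΔU = cos φ cos λ·ΔX + cos φ sin λ·ΔY + sin φ·ΔZ = (0.699653)(-0.986633)(332.9) + (0.699653)(0.162956)(-415.4) + (-0.714482)(-401.9) = 9.99 m.

ΔU = 10.0 m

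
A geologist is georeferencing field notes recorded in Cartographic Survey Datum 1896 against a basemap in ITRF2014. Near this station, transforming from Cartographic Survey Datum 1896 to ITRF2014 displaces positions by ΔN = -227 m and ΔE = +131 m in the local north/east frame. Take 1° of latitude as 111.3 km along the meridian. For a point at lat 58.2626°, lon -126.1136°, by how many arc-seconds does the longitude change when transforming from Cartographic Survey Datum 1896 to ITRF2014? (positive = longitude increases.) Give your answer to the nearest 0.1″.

At latitude 58.2626°, cos φ = 0.526027.
1° of longitude at this latitude = 111.3 × cos φ = 58.55 km, so Δλ = 131.0 / 58546.8 = 0.0022375° = 8.055″.

Δλ = 8.1″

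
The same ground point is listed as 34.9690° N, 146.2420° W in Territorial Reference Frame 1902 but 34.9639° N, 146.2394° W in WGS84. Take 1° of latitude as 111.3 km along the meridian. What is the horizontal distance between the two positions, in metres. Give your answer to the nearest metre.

615 m

Δφ = 34.9639° − 34.9690° = -0.0051°; Δλ = -146.2394° − -146.2420° = +0.0026°.
ΔN = Δφ × 111300 = -567.6 m; ΔE = Δλ × 111300 × cos(34.9690°) = +0.0026 × 111300 × 0.819462 = 237.1 m.
Distance = √(ΔE² + ΔN²) = √(237.1² + (-567.6)²) = 615.2 m.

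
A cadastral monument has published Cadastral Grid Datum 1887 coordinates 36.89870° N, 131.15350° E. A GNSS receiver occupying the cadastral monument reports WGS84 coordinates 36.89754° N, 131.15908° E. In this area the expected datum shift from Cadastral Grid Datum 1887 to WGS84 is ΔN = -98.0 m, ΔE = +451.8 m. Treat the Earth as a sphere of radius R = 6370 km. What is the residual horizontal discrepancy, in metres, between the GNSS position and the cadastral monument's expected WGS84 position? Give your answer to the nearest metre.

54 m

Observed coordinate differences: Δφ = -0.00116°, Δλ = +0.00558°.
Converting to metres (1° lat = 111177 m, cos φ = 0.799698): observed ΔN = -129.0 m, observed ΔE = 496.1 m.
Subtracting the expected shift leaves a residual of -129.0 − (-98.0) = -31.0 m north and 496.1 − (451.8) = 44.3 m east.
Residual distance = √((-31.0)² + 44.3²) = 54.1 m.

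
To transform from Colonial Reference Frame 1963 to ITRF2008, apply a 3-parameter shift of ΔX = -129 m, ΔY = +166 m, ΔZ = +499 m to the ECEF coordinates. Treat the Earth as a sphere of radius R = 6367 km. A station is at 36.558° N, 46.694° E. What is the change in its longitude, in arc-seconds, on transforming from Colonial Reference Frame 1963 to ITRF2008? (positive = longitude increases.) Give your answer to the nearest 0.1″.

Δλ = 8.4″

sin φ = 0.595636, cos φ = 0.803254, sin λ = 0.727701, cos λ = 0.685895.
East component: ΔE = −sin λ·ΔX + cos λ·ΔY = −(0.727701)(-129) + (0.685895)(166) = 207.73 m.
1° of latitude spans πR/180 = 111125 m; at latitude φ, 1° of longitude spans that × cos φ = 89261.7 m, so Δλ = 207.73 / 89261.7 × 3600 = 8.378″.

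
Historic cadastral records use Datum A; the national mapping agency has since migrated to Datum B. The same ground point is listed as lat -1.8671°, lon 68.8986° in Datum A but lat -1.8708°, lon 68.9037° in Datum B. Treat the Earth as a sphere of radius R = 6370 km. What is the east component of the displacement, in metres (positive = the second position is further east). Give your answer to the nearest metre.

Δφ = -1.8708° − -1.8671° = -0.0037°; Δλ = 68.9037° − 68.8986° = +0.0051°.
1° along a meridian = πR/180 = 111177 m.
ΔN = Δφ × 111177 = -411.4 m; ΔE = Δλ × 111177 × cos(-1.8671°) = +0.0051 × 111177 × 0.999469 = 566.7 m.

ΔE = 567 m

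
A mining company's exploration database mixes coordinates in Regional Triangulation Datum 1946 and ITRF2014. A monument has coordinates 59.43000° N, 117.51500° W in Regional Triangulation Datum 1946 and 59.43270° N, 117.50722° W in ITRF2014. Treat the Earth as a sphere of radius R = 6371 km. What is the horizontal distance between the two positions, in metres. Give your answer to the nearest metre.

533 m

Δφ = 59.43270° − 59.43000° = +0.00270°; Δλ = -117.50722° − -117.51500° = +0.00778°.
1° along a meridian = πR/180 = 111195 m.
ΔN = Δφ × 111195 = 300.2 m; ΔE = Δλ × 111195 × cos(59.43000°) = +0.00778 × 111195 × 0.508591 = 440.0 m.
Distance = √(ΔE² + ΔN²) = √(440.0² + 300.2²) = 532.7 m.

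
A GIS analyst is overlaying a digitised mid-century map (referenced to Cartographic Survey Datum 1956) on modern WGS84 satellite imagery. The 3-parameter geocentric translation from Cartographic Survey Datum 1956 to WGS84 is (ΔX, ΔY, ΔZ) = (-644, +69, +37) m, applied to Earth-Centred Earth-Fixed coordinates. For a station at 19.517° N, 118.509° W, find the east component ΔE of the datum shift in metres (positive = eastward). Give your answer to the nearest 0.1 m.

ΔE = -598.8 m

At φ = 19.517°, λ = -118.509°: sin φ = 0.334087, cos φ = 0.942542, sin λ = -0.878742, cos λ = -0.477297.
ΔE = −sin λ·ΔX + cos λ·ΔY = −(-0.878742)·(-644) + (-0.477297)·(69) = -598.84 m.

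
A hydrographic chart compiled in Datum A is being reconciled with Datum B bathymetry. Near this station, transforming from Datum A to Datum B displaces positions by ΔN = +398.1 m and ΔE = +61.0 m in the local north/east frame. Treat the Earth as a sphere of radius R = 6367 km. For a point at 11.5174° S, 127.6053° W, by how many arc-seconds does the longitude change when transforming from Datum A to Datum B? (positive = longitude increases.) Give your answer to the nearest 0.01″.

At latitude -11.5174°, cos φ = 0.979864.
One radian of longitude at latitude φ spans R cos φ, so Δλ = ΔE / (R cos φ) = 61.0 / (6367000 × 0.979864) = 9.7775e-06 rad = 2.017″.

Δλ = 2.02″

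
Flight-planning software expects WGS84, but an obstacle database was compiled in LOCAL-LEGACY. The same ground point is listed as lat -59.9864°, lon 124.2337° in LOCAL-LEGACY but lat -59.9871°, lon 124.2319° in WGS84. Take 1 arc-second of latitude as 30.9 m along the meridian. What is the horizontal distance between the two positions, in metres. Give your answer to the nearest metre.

127 m

Δφ = -59.9871° − -59.9864° = -0.0007°; Δλ = 124.2319° − 124.2337° = -0.0018°.
1° of latitude = 3600 × 30.90 = 111240 m.
ΔN = Δφ × 111240 = -77.9 m; ΔE = Δλ × 111240 × cos(-59.9864°) = -0.0018 × 111240 × 0.500206 = -100.2 m.
Distance = √(ΔE² + ΔN²) = √((-100.2)² + (-77.9)²) = 126.9 m.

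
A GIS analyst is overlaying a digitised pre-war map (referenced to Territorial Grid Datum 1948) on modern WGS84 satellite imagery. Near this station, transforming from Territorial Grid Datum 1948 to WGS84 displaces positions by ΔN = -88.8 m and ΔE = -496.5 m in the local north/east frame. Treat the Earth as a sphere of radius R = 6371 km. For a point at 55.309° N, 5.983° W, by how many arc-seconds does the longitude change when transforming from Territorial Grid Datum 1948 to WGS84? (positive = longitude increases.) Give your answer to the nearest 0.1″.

At latitude 55.309°, cos φ = 0.569150.
One radian of longitude at latitude φ spans R cos φ, so Δλ = ΔE / (R cos φ) = -496.5 / (6371000 × 0.569150) = -1.3693e-04 rad = -28.243″.

Δλ = -28.2″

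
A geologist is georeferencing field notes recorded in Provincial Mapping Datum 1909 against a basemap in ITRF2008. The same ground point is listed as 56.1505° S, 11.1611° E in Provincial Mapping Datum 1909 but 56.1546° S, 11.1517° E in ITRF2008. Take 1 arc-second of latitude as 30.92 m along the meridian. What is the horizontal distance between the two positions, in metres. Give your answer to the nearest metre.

Δφ = -56.1546° − -56.1505° = -0.0041°; Δλ = 11.1517° − 11.1611° = -0.0094°.
1° of latitude = 3600 × 30.92 = 111312 m.
ΔN = Δφ × 111312 = -456.4 m; ΔE = Δλ × 111312 × cos(-56.1505°) = -0.0094 × 111312 × 0.557013 = -582.8 m.
Distance = √(ΔE² + ΔN²) = √((-582.8)² + (-456.4)²) = 740.2 m.

740 m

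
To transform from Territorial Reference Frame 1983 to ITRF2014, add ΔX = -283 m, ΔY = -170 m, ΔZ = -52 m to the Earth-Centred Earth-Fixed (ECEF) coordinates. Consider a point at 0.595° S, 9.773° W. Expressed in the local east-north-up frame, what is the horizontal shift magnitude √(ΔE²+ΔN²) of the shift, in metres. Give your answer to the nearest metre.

The local east axis at (φ, λ) is (−sin λ, cos λ, 0), so ΔE = −sin(-9.773°)·(-283) + cos(-9.773°)·(-170) = -215.57 m.
The local north axis is (−sin φ cos λ, −sin φ sin λ, cos φ), giving ΔN = -2.896 + 0.300 − 51.997 = -54.59 m.
Horizontal magnitude = √(ΔE² + ΔN²) = √((-215.57)² + (-54.59)²) = 222.38 m.

222 m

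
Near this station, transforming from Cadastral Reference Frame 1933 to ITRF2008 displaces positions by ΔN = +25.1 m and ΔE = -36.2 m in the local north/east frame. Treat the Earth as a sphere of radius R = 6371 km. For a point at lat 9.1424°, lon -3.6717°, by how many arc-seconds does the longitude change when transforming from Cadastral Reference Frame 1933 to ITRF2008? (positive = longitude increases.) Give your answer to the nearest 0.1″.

Δλ = -1.2″

At latitude 9.1424°, cos φ = 0.987296.
One radian of longitude at latitude φ spans R cos φ, so Δλ = ΔE / (R cos φ) = -36.2 / (6371000 × 0.987296) = -5.7551e-06 rad = -1.187″.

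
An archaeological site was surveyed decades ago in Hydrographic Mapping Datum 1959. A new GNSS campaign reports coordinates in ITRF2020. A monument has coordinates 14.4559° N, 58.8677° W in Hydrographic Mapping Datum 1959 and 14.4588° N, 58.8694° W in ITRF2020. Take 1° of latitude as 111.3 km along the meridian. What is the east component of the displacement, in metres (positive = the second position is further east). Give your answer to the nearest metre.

ΔE = -183 m

Δφ = 14.4588° − 14.4559° = +0.0029°; Δλ = -58.8694° − -58.8677° = -0.0017°.
ΔN = Δφ × 111300 = 322.8 m; ΔE = Δλ × 111300 × cos(14.4559°) = -0.0017 × 111300 × 0.968340 = -183.2 m.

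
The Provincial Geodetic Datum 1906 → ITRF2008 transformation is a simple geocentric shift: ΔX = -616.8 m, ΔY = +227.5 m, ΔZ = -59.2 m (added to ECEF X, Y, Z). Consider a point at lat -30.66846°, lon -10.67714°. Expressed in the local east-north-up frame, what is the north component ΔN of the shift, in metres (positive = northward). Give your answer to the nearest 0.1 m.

ΔN = -381.6 m

At φ = -30.66846°, λ = -10.67714°: sin φ = -0.510070, cos φ = 0.860133, sin λ = -0.185275, cos λ = 0.982687.
ΔN = −sin φ cos λ·ΔX − sin φ sin λ·ΔY + cos φ·ΔZ = −(-0.510070)(0.982687)(-616.8) − (-0.510070)(-0.185275)(227.5) + (0.860133)(-59.2) = -381.58 m.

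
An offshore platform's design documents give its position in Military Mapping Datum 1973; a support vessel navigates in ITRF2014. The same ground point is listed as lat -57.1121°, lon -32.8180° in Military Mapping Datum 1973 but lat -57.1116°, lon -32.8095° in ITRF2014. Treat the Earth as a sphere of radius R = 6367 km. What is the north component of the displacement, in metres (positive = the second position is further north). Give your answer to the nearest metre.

Δφ = -57.1116° − -57.1121° = +0.0005°; Δλ = -32.8095° − -32.8180° = +0.0085°.
1° along a meridian = πR/180 = 111125 m.
ΔN = Δφ × 111125 = 55.6 m; ΔE = Δλ × 111125 × cos(-57.1121°) = +0.0085 × 111125 × 0.542997 = 512.9 m.

ΔN = 56 m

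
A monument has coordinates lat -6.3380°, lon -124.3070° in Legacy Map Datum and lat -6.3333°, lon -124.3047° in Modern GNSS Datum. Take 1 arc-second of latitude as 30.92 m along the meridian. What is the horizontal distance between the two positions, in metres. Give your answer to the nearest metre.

582 m

Δφ = -6.3333° − -6.3380° = +0.0047°; Δλ = -124.3047° − -124.3070° = +0.0023°.
1° of latitude = 3600 × 30.92 = 111312 m.
ΔN = Δφ × 111312 = 523.2 m; ΔE = Δλ × 111312 × cos(-6.3380°) = +0.0023 × 111312 × 0.993888 = 254.5 m.
Distance = √(ΔE² + ΔN²) = √(254.5² + 523.2²) = 581.8 m.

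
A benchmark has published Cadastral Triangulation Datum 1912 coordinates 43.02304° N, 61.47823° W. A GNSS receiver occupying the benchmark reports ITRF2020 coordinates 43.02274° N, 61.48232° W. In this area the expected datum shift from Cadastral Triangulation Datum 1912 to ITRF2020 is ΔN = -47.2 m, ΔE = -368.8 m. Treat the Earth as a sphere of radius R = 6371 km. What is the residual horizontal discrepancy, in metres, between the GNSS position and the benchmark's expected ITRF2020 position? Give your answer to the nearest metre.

Observed coordinate differences: Δφ = -0.00030°, Δλ = -0.00409°.
Converting to metres (1° lat = 111195 m, cos φ = 0.731079): observed ΔN = -33.4 m, observed ΔE = -332.5 m.
Subtracting the expected shift leaves a residual of -33.4 − (-47.2) = 13.8 m north and -332.5 − (-368.8) = 36.3 m east.
Residual distance = √(13.8² + 36.3²) = 38.9 m.

39 m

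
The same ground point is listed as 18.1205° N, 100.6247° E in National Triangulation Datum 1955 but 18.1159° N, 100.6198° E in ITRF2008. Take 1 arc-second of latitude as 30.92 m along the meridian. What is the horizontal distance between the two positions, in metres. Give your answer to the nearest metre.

729 m

Δφ = 18.1159° − 18.1205° = -0.0046°; Δλ = 100.6198° − 100.6247° = -0.0049°.
1° of latitude = 3600 × 30.92 = 111312 m.
ΔN = Δφ × 111312 = -512.0 m; ΔE = Δλ × 111312 × cos(18.1205°) = -0.0049 × 111312 × 0.950405 = -518.4 m.
Distance = √(ΔE² + ΔN²) = √((-518.4)² + (-512.0)²) = 728.6 m.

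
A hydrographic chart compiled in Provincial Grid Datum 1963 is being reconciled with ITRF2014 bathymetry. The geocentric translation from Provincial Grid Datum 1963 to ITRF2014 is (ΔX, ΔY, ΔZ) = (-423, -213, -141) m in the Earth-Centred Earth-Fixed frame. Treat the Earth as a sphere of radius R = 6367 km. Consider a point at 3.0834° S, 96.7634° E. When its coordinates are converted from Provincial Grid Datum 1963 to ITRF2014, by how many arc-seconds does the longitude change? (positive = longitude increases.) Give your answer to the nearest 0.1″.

Δλ = 14.4″

sin φ = -0.053790, cos φ = 0.998552, sin λ = 0.993041, cos λ = -0.117770.
East component: ΔE = −sin λ·ΔX + cos λ·ΔY = −(0.993041)(-423) + (-0.117770)(-213) = 445.14 m.
1° of latitude spans πR/180 = 111125 m; at latitude φ, 1° of longitude spans that × cos φ = 110964.2 m, so Δλ = 445.14 / 110964.2 × 3600 = 14.442″.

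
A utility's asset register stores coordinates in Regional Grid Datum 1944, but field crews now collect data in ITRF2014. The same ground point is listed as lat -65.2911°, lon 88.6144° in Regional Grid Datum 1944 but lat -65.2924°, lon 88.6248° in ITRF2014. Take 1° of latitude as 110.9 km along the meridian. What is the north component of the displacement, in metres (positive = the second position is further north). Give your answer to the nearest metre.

ΔN = -144 m

Δφ = -65.2924° − -65.2911° = -0.0013°; Δλ = 88.6248° − 88.6144° = +0.0104°.
ΔN = Δφ × 110900 = -144.2 m; ΔE = Δλ × 110900 × cos(-65.2911°) = +0.0104 × 110900 × 0.418008 = 482.1 m.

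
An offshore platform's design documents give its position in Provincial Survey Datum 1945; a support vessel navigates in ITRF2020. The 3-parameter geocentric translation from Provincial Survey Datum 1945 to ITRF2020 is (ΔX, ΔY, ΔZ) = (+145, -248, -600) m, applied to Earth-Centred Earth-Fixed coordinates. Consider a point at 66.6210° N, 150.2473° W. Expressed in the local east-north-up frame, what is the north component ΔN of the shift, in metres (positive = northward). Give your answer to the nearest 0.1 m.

At φ = 66.6210°, λ = -150.2473°: sin φ = 0.917900, cos φ = 0.396811, sin λ = -0.496257, cos λ = -0.868175.
ΔN = −sin φ cos λ·ΔX − sin φ sin λ·ΔY + cos φ·ΔZ = −(0.917900)(-0.868175)(145) − (0.917900)(-0.496257)(-248) + (0.396811)(-600) = -235.50 m.

ΔN = -235.5 m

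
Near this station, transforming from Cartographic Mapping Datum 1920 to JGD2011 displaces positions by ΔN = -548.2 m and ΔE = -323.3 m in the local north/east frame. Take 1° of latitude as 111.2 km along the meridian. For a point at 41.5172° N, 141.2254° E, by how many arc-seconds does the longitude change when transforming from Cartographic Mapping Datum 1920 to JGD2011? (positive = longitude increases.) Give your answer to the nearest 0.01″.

At latitude 41.5172°, cos φ = 0.748757.
1° of longitude at this latitude = 111.2 × cos φ = 83.26 km, so Δλ = -323.3 / 83261.8 = -0.0038829° = -13.979″.

Δλ = -13.98″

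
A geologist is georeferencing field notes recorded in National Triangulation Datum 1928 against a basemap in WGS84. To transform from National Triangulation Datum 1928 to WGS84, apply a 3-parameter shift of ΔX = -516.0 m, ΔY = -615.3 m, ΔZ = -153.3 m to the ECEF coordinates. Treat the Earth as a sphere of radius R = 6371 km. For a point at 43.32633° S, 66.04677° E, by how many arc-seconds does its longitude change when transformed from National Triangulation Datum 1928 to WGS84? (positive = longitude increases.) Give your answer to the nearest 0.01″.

sin φ = -0.686153, cos φ = 0.727458, sin λ = 0.913877, cos λ = 0.405991.
East component: ΔE = −sin λ·ΔX + cos λ·ΔY = −(0.913877)(-516.0) + (0.405991)(-615.3) = 221.75 m.
1° of latitude spans πR/180 = 111195 m; at latitude φ, 1° of longitude spans that × cos φ = 80889.6 m, so Δλ = 221.75 / 80889.6 × 3600 = 9.869″.

Δλ = 9.87″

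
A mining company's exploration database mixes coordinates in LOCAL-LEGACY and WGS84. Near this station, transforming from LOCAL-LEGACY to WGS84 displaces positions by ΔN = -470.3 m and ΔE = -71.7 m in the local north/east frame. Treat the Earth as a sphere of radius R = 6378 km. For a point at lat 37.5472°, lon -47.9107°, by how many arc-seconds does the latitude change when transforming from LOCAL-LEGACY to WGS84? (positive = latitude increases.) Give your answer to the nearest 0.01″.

On a sphere of radius R, 1 rad of latitude = R, so Δφ = ΔN / R = -470.3 / 6378000 = -7.3738e-05 rad = -15.210″.

Δφ = -15.21″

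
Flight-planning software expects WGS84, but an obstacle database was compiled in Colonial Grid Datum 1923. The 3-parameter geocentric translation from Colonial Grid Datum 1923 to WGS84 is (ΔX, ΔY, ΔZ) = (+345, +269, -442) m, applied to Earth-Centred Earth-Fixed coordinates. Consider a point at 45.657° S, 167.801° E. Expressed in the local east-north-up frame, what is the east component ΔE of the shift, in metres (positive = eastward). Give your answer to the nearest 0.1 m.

At φ = -45.657°, λ = 167.801°: sin φ = -0.715168, cos φ = 0.698952, sin λ = 0.211308, cos λ = -0.977420.
ΔE = −sin λ·ΔX + cos λ·ΔY = −(0.211308)·(345) + (-0.977420)·(269) = -335.83 m.

ΔE = -335.8 m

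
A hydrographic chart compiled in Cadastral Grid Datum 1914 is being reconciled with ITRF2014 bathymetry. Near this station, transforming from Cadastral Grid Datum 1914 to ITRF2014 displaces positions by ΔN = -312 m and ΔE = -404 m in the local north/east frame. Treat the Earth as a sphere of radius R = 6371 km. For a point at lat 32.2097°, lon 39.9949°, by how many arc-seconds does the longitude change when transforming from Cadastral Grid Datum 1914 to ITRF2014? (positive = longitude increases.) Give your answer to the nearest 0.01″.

At latitude 32.2097°, cos φ = 0.846103.
One radian of longitude at latitude φ spans R cos φ, so Δλ = ΔE / (R cos φ) = -404.0 / (6371000 × 0.846103) = -7.4946e-05 rad = -15.459″.

Δλ = -15.46″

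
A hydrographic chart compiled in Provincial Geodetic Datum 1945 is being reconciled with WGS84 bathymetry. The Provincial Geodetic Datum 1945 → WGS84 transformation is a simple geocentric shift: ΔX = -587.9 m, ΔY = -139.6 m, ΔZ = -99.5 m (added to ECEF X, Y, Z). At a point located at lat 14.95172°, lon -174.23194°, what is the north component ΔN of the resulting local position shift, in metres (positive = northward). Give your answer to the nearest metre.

At φ = 14.95172°, λ = -174.23194°: sin φ = 0.258005, cos φ = 0.966144, sin λ = -0.100502, cos λ = -0.994937.
ΔN = −sin φ cos λ·ΔX − sin φ sin λ·ΔY + cos φ·ΔZ = −(0.258005)(-0.994937)(-587.9) − (0.258005)(-0.100502)(-139.6) + (0.966144)(-99.5) = -250.66 m.

ΔN = -251 m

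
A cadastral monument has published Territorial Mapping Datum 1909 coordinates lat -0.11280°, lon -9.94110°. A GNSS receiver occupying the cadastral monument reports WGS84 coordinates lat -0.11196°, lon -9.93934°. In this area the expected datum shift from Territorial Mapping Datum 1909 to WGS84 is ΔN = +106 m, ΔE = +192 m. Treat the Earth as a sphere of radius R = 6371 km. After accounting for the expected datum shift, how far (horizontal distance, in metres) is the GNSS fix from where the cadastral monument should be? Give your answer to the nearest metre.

Observed coordinate differences: Δφ = +0.00084°, Δλ = +0.00176°.
Converting to metres (1° lat = 111195 m, cos φ = 0.999998): observed ΔN = 93.4 m, observed ΔE = 195.7 m.
Subtracting the expected shift leaves a residual of 93.4 − (106) = -12.6 m north and 195.7 − (192) = 3.7 m east.
Residual distance = √((-12.6)² + 3.7²) = 13.1 m.

13 m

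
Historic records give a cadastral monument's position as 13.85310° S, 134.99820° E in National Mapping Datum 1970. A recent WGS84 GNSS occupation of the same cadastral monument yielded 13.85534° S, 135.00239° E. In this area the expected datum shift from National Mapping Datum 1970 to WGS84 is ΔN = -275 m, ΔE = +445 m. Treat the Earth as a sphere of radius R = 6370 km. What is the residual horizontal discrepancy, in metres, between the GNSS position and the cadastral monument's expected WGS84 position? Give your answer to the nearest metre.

27 m

Observed coordinate differences: Δφ = -0.00224°, Δλ = +0.00419°.
Converting to metres (1° lat = 111177 m, cos φ = 0.970913): observed ΔN = -249.0 m, observed ΔE = 452.3 m.
Subtracting the expected shift leaves a residual of -249.0 − (-275) = 26.0 m north and 452.3 − (445) = 7.3 m east.
Residual distance = √(26.0² + 7.3²) = 27.0 m.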